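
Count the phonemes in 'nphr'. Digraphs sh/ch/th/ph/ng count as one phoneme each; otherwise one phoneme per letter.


Parsing 'nphr' greedily, digraphs first:
  'n' -> consonant phoneme (phonemes so far: 1)
  'ph' -> digraph (1 consonant phoneme) (phonemes so far: 2)
  'r' -> consonant phoneme (phonemes so far: 3)
Total phonemes: 3

3


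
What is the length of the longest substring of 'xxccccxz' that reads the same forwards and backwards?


Scanning 'xxccccxz' for palindromic substrings.
Substring at positions 1-6: 'xccccx'.
Check: reverse('xccccx') = 'xccccx' -> palindrome confirmed.
Neighbouring characters ('x' / 'z') break symmetry, so it cannot extend further.
No longer palindromic substring exists; longest length = 6

6


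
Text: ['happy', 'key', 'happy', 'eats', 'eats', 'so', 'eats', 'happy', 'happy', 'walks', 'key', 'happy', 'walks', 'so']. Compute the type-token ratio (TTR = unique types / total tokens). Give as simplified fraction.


Tokens: 14
Unique types: ('eats', 'happy', 'key', 'so', 'walks') = 5
TTR = 5/14
Already in lowest terms.

5/14


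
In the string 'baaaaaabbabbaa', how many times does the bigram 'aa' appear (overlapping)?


Scanning 'baaaaaabbabbaa' for bigram 'aa':
  Position 0: 'ba' -> no
  Position 1: 'aa' -> MATCH
  Position 2: 'aa' -> MATCH
  Position 3: 'aa' -> MATCH
  Position 4: 'aa' -> MATCH
  Position 5: 'aa' -> MATCH
  Position 6: 'ab' -> no
  Position 7: 'bb' -> no
  Position 8: 'ba' -> no
  Position 9: 'ab' -> no
  Position 10: 'bb' -> no
  Position 11: 'ba' -> no
  Position 12: 'aa' -> MATCH
Total matches: 6

6


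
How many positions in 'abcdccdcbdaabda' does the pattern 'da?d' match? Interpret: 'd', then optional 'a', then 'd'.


Pattern: da?d means 'd', then optional 'a', then 'd'.
Scanning 'abcdccdcbdaabda' position-by-position:
  Pos 0: window 'abc' -> no
  Pos 1: window 'bcd' -> no
  Pos 2: window 'cdc' -> no
  Pos 3: window 'dcc' -> no
  Pos 4: window 'ccd' -> no
  Pos 5: window 'cdc' -> no
  Pos 6: window 'dcb' -> no
  Pos 7: window 'cbd' -> no
  Pos 8: window 'bda' -> no
  Pos 9: window 'daa' -> no
  Pos 10: window 'aab' -> no
  Pos 11: window 'abd' -> no
  Pos 12: window 'bda' -> no
  Pos 13: window 'da' -> no
  Pos 14: window 'a' -> no
Total matches: 0

0


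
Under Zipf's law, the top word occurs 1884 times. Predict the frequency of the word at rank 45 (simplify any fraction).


Zipf's law: freq(rank) = f1 / rank
f1 = 1884, rank = 45
freq = 1884 / 45
GCD(1884, 45) = 3
Simplified: 628/15

628/15


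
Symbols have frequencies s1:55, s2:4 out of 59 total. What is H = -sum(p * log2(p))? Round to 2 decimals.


Computing entropy H = -sum(p_i * log2(p_i)):
  s1: p = 55/59 = 0.9322, -p*log2(p) = 0.0944
  s2: p = 4/59 = 0.0678, -p*log2(p) = 0.2632
H = sum of terms = 0.3576
Rounded to 2 decimals: 0.36

0.36


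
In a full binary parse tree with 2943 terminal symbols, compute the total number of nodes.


Leaf nodes (terminals): 2943
Internal nodes = n - 1 = 2943 - 1 = 2942
Total = leaves + internal = 2943 + 2942 = 5885

5885


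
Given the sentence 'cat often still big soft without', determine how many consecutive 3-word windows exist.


Word trigrams from [6] words:
  Trigram 1: (cat often still)
  Trigram 2: (often still big)
  Trigram 3: (still big soft)
  Trigram 4: (big soft without)
Total word trigrams: 6 - 2 = 4

4


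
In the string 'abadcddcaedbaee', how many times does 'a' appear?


Scanning 'abadcddcaedbaee' for 'a':
  Position 0: 'a' -> MATCH (count: 1)
  Position 2: 'a' -> MATCH (count: 2)
  Position 8: 'a' -> MATCH (count: 3)
  Position 12: 'a' -> MATCH (count: 4)
Total occurrences of 'a': 4

4


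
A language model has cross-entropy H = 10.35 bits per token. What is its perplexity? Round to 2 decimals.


Perplexity formula: PP = 2^H
H = 10.35
PP = 2^10.35
Decompose: 2^10.35 = 2^10 * 2^0.35
2^10 = 1024, 2^0.35 ~ 1.2745606
PP ~ 1024 * 1.2745606 = 1305.1500544
Rounded to 2 decimals: 1305.15

1305.15


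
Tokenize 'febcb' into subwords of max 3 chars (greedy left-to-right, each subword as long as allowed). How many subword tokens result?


'febcb' has 5 characters.
Chunking with max size 3:
  Chunk 1: 'feb' (positions 0-2)
  Chunk 2: 'cb' (positions 3-4)
Total chunks: ceil(5 / 3) = 2

2


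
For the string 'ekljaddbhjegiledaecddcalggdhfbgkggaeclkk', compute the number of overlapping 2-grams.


String 'ekljaddbhjegiledaecddcalggdhfbgkggaeclkk' has length L = 40.
Number of overlapping n-grams = L - n + 1
Substituting: 40 - 2 + 1 = 39

39


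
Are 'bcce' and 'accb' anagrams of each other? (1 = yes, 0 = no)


Sort characters of 'bcce': 'bcce'
Sort characters of 'accb': 'abcc'
Sorted forms differ -> they are NOT anagrams
Result: 0

0


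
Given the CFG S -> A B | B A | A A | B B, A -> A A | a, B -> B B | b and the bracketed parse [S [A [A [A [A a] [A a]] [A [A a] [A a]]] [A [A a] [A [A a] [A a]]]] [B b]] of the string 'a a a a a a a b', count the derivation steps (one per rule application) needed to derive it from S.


Every bracketed nonterminal node [X ...] in the tree is produced by exactly one rule application.
Reading the tree off as a leftmost derivation:
  Step 1: S  =>  A B   (applied S -> A B)
  Step 2: A B  =>  A A B   (applied A -> A A)
  Step 3: A A B  =>  A A A B   (applied A -> A A)
  Step 4: A A A B  =>  A A A A B   (applied A -> A A)
  Step 5: A A A A B  =>  a A A A B   (applied A -> a)
  Step 6: a A A A B  =>  a a A A B   (applied A -> a)
  Step 7: a a A A B  =>  a a A A A B   (applied A -> A A)
  Step 8: a a A A A B  =>  a a a A A B   (applied A -> a)
  Step 9: a a a A A B  =>  a a a a A B   (applied A -> a)
  Step 10: a a a a A B  =>  a a a a A A B   (applied A -> A A)
  Step 11: a a a a A A B  =>  a a a a a A B   (applied A -> a)
  Step 12: a a a a a A B  =>  a a a a a A A B   (applied A -> A A)
  Step 13: a a a a a A A B  =>  a a a a a a A B   (applied A -> a)
  Step 14: a a a a a a A B  =>  a a a a a a a B   (applied A -> a)
  Step 15: a a a a a a a B  =>  a a a a a a a b   (applied B -> b)
Final yield: a a a a a a a b
Total rewrite steps: 15

15


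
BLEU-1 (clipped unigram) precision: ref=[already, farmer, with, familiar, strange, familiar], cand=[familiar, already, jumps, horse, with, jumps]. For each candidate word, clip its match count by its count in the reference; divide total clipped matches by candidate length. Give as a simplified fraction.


Reference word counts: {'already': 1, 'familiar': 2, 'farmer': 1, 'strange': 1, 'with': 1}
Checking each candidate word (with clipping):
  'familiar' -> in reference (ref count 2, used 1/2) -> match (matches: 1)
  'already' -> in reference (ref count 1, used 1/1) -> match (matches: 2)
  'jumps' -> not in reference -> no match (matches: 2)
  'horse' -> not in reference -> no match (matches: 2)
  'with' -> in reference (ref count 1, used 1/1) -> match (matches: 3)
  'jumps' -> not in reference -> no match (matches: 3)
Clipped matches: 3, Candidate length: 6
Precision = 3/6 = 1/2

1/2


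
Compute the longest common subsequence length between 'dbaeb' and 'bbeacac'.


DP table for LCS of 'dbaeb' and 'bbeacac':
       b  b  e  a  c  a  c
    0  0  0  0  0  0  0  0
  d 0  0  0  0  0  0  0  0
  b 0  1  1  1  1  1  1  1
  a 0  1  1  1  2  2  2  2
  e 0  1  1  2  2  2  2  2
  b 0  1  2  2  2  2  2  2
LCS: 'ba'
LCS length = 2

2


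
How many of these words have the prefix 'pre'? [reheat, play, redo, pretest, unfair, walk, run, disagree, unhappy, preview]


Checking each word for prefix 'pre':
  'reheat' -> no (count: 0)
  'play' -> no (count: 0)
  'redo' -> no (count: 0)
  'pretest' -> YES, starts with 'pre' (count: 1)
  'unfair' -> no (count: 1)
  'walk' -> no (count: 1)
  'run' -> no (count: 1)
  'disagree' -> no (count: 1)
  'unhappy' -> no (count: 1)
  'preview' -> YES, starts with 'pre' (count: 2)
Total with prefix 'pre': 2

2


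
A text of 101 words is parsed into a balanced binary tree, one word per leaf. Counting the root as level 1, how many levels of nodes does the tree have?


In a balanced binary tree with n leaves the deepest leaf is ceil(log2(n)) edges below the root,
so counting node levels inclusive of root and leaves gives ceil(log2(n)) + 1 levels.
log2(101) = 6.6582
ceil(6.6582) = 7
levels = 7 + 1 = 8

8


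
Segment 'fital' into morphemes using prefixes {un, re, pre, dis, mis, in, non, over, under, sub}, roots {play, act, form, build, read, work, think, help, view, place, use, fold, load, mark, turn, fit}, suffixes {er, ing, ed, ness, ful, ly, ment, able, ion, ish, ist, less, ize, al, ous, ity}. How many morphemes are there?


Segmenting 'fital' against the inventory:
  'fit' -> root (morpheme 1)
  'al' -> suffix (morpheme 2)
Total morphemes: 2

2


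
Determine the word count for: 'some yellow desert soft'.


Counting words by splitting on spaces:
  Word 1: 'some'
  Word 2: 'yellow'
  Word 3: 'desert'
  Word 4: 'soft'
Total words: 4

4


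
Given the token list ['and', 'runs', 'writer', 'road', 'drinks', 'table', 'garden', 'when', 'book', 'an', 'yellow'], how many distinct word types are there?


Listing all tokens and tracking unique types:
  Token 1: 'and' -> NEW (unique so far: 1)
  Token 2: 'runs' -> NEW (unique so far: 2)
  Token 3: 'writer' -> NEW (unique so far: 3)
  Token 4: 'road' -> NEW (unique so far: 4)
  Token 5: 'drinks' -> NEW (unique so far: 5)
  Token 6: 'table' -> NEW (unique so far: 6)
  Token 7: 'garden' -> NEW (unique so far: 7)
  Token 8: 'when' -> NEW (unique so far: 8)
  Token 9: 'book' -> NEW (unique so far: 9)
  Token 10: 'an' -> NEW (unique so far: 10)
  Token 11: 'yellow' -> NEW (unique so far: 11)
Unique types: ('an', 'and', 'book', 'drinks', 'garden', 'road', 'runs', 'table', 'when', 'writer', 'yellow')
Vocabulary size: 11

11


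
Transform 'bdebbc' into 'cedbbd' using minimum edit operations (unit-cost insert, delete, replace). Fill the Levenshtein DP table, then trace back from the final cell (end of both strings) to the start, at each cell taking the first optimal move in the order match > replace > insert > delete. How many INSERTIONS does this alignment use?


Edit distance = 4. Backtracking from cell (6, 6) with preference match > replace > insert > delete,
then listing the resulting alignment 'bdebbc' -> 'cedbbd' left to right:
  Step 1: replace b->c
  Step 2: replace d->e
  Step 3: replace e->d
  Step 4: keep 'b'
  Step 5: keep 'b'
  Step 6: replace c->d
Total insertions: 0

0


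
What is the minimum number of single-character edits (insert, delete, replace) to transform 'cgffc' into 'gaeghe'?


Building DP table for s1='cgffc' (len 5) and s2='gaeghe' (len 6):
       g  a  e  g  h  e
    0  1  2  3  4  5  6
  c 1  1  2  3  4  5  6
  g 2  1  2  3  3  4  5
  f 3  2  2  3  4  4  5
  f 4  3  3  3  4  5  5
  c 5  4  4  4  4  5  6
Edit distance = dp[5][6] = 6

6


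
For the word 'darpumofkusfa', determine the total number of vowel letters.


Scanning each character of 'darpumofkusfa':
  Position 1: 'd' -> consonant (running count: 0)
  Position 2: 'a' -> vowel (running count: 1)
  Position 3: 'r' -> consonant (running count: 1)
  Position 4: 'p' -> consonant (running count: 1)
  Position 5: 'u' -> vowel (running count: 2)
  Position 6: 'm' -> consonant (running count: 2)
  Position 7: 'o' -> vowel (running count: 3)
  Position 8: 'f' -> consonant (running count: 3)
  Position 9: 'k' -> consonant (running count: 3)
  Position 10: 'u' -> vowel (running count: 4)
  Position 11: 's' -> consonant (running count: 4)
  Position 12: 'f' -> consonant (running count: 4)
  Position 13: 'a' -> vowel (running count: 5)
Total vowels: 5

5


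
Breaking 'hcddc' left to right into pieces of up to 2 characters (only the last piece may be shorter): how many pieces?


'hcddc' has 5 characters.
Chunking with max size 2:
  Chunk 1: 'hc' (positions 0-1)
  Chunk 2: 'dd' (positions 2-3)
  Chunk 3: 'c' (positions 4-4)
Total chunks: ceil(5 / 2) = 3

3


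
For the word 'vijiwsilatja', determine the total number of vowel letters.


Scanning each character of 'vijiwsilatja':
  Position 1: 'v' -> consonant (running count: 0)
  Position 2: 'i' -> vowel (running count: 1)
  Position 3: 'j' -> consonant (running count: 1)
  Position 4: 'i' -> vowel (running count: 2)
  Position 5: 'w' -> consonant (running count: 2)
  Position 6: 's' -> consonant (running count: 2)
  Position 7: 'i' -> vowel (running count: 3)
  Position 8: 'l' -> consonant (running count: 3)
  Position 9: 'a' -> vowel (running count: 4)
  Position 10: 't' -> consonant (running count: 4)
  Position 11: 'j' -> consonant (running count: 4)
  Position 12: 'a' -> vowel (running count: 5)
Total vowels: 5

5


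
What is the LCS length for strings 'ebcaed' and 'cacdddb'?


DP table for LCS of 'ebcaed' and 'cacdddb':
       c  a  c  d  d  d  b
    0  0  0  0  0  0  0  0
  e 0  0  0  0  0  0  0  0
  b 0  0  0  0  0  0  0  1
  c 0  1  1  1  1  1  1  1
  a 0  1  2  2  2  2  2  2
  e 0  1  2  2  2  2  2  2
  d 0  1  2  2  3  3  3  3
LCS: 'cad'
LCS length = 3

3


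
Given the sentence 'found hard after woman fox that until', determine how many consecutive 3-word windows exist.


Word trigrams from [7] words:
  Trigram 1: (found hard after)
  Trigram 2: (hard after woman)
  Trigram 3: (after woman fox)
  Trigram 4: (woman fox that)
  Trigram 5: (fox that until)
Total word trigrams: 7 - 2 = 5

5


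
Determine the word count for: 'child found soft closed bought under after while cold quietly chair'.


Counting words by splitting on spaces:
  Word 1: 'child'
  Word 2: 'found'
  Word 3: 'soft'
  Word 4: 'closed'
  Word 5: 'bought'
  Word 6: 'under'
  Word 7: 'after'
  Word 8: 'while'
  Word 9: 'cold'
  Word 10: 'quietly'
  Word 11: 'chair'
Total words: 11

11


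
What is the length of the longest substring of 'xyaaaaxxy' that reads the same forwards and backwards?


Scanning 'xyaaaaxxy' for palindromic substrings.
Substring at positions 2-5: 'aaaa'.
Check: reverse('aaaa') = 'aaaa' -> palindrome confirmed.
Neighbouring characters ('y' / 'x') break symmetry, so it cannot extend further.
No longer palindromic substring exists; longest length = 4

4


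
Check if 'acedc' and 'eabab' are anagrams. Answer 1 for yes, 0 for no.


Sort characters of 'acedc': 'accde'
Sort characters of 'eabab': 'aabbe'
Sorted forms differ -> they are NOT anagrams
Result: 0

0


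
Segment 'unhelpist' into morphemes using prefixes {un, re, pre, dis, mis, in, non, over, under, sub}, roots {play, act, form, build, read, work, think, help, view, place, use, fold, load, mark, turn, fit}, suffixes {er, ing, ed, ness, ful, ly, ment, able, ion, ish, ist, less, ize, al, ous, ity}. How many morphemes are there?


Segmenting 'unhelpist' against the inventory:
  'un' -> prefix (morpheme 1)
  'help' -> root (morpheme 2)
  'ist' -> suffix (morpheme 3)
Total morphemes: 3

3


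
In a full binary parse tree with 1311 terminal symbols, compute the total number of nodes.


Leaf nodes (terminals): 1311
Internal nodes = n - 1 = 1311 - 1 = 1310
Total = leaves + internal = 1311 + 1310 = 2621

2621


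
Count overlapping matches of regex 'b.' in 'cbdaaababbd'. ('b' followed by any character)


Pattern: b. means 'b' followed by any character.
Scanning 'cbdaaababbd' position-by-position:
  Pos 0: window 'cb' -> no
  Pos 1: window 'bd' -> MATCH
  Pos 2: window 'da' -> no
  Pos 3: window 'aa' -> no
  Pos 4: window 'aa' -> no
  Pos 5: window 'ab' -> no
  Pos 6: window 'ba' -> MATCH
  Pos 7: window 'ab' -> no
  Pos 8: window 'bb' -> MATCH
  Pos 9: window 'bd' -> MATCH
  Pos 10: window 'd' -> no
Total matches: 4

4


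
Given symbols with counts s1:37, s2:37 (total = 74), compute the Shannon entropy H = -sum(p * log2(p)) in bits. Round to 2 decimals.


Computing entropy H = -sum(p_i * log2(p_i)):
  s1: p = 37/74 = 0.5000, -p*log2(p) = 0.5000
  s2: p = 37/74 = 0.5000, -p*log2(p) = 0.5000
H = sum of terms = 1.0000
Rounded to 2 decimals: 1.00

1.00


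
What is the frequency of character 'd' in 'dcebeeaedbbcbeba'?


Scanning 'dcebeeaedbbcbeba' for 'd':
  Position 0: 'd' -> MATCH (count: 1)
  Position 8: 'd' -> MATCH (count: 2)
Total occurrences of 'd': 2

2


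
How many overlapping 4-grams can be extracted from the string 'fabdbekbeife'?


String 'fabdbekbeife' has length L = 12.
Number of overlapping n-grams = L - n + 1
Substituting: 12 - 4 + 1 = 9

9


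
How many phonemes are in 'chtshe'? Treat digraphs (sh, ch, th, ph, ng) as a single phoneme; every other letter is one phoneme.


Parsing 'chtshe' greedily, digraphs first:
  'ch' -> digraph (1 consonant phoneme) (phonemes so far: 1)
  't' -> consonant phoneme (phonemes so far: 2)
  'sh' -> digraph (1 consonant phoneme) (phonemes so far: 3)
  'e' -> vowel phoneme (phonemes so far: 4)
Total phonemes: 4

4


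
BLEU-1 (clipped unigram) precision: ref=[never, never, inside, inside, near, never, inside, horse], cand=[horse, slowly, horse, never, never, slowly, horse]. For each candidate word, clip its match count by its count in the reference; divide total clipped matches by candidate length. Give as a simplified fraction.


Reference word counts: {'horse': 1, 'inside': 3, 'near': 1, 'never': 3}
Checking each candidate word (with clipping):
  'horse' -> in reference (ref count 1, used 1/1) -> match (matches: 1)
  'slowly' -> not in reference -> no match (matches: 1)
  'horse' -> ref count 1 already used up (1/1) -> clipped, no match (matches: 1)
  'never' -> in reference (ref count 3, used 1/3) -> match (matches: 2)
  'never' -> in reference (ref count 3, used 2/3) -> match (matches: 3)
  'slowly' -> not in reference -> no match (matches: 3)
  'horse' -> ref count 1 already used up (1/1) -> clipped, no match (matches: 3)
Clipped matches: 3, Candidate length: 7
Precision = 3/7

3/7


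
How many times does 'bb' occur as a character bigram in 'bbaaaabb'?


Scanning 'bbaaaabb' for bigram 'bb':
  Position 0: 'bb' -> MATCH
  Position 1: 'ba' -> no
  Position 2: 'aa' -> no
  Position 3: 'aa' -> no
  Position 4: 'aa' -> no
  Position 5: 'ab' -> no
  Position 6: 'bb' -> MATCH
Total matches: 2

2


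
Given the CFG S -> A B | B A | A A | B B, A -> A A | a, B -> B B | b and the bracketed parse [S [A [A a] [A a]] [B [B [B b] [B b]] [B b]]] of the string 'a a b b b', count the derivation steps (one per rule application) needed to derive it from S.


Every bracketed nonterminal node [X ...] in the tree is produced by exactly one rule application.
Reading the tree off as a leftmost derivation:
  Step 1: S  =>  A B   (applied S -> A B)
  Step 2: A B  =>  A A B   (applied A -> A A)
  Step 3: A A B  =>  a A B   (applied A -> a)
  Step 4: a A B  =>  a a B   (applied A -> a)
  Step 5: a a B  =>  a a B B   (applied B -> B B)
  Step 6: a a B B  =>  a a B B B   (applied B -> B B)
  Step 7: a a B B B  =>  a a b B B   (applied B -> b)
  Step 8: a a b B B  =>  a a b b B   (applied B -> b)
  Step 9: a a b b B  =>  a a b b b   (applied B -> b)
Final yield: a a b b b
Total rewrite steps: 9

9


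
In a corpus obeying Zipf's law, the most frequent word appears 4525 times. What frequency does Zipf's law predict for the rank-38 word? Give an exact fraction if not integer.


Zipf's law: freq(rank) = f1 / rank
f1 = 4525, rank = 38
freq = 4525 / 38
GCD(4525, 38) = 1
Simplified: 4525/38

4525/38


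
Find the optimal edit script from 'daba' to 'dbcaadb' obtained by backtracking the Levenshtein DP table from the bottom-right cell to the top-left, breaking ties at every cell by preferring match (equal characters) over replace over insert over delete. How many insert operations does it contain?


Edit distance = 5. Backtracking from cell (4, 7) with preference match > replace > insert > delete,
then listing the resulting alignment 'daba' -> 'dbcaadb' left to right:
  Step 1: keep 'd'
  Step 2: insert 'b' [insertion #1]
  Step 3: insert 'c' [insertion #2]
  Step 4: insert 'a' [insertion #3]
  Step 5: keep 'a'
  Step 6: replace b->d
  Step 7: replace a->b
Total insertions: 3

3


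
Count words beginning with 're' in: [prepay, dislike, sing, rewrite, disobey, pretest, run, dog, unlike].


Checking each word for prefix 're':
  'prepay' -> no (count: 0)
  'dislike' -> no (count: 0)
  'sing' -> no (count: 0)
  'rewrite' -> YES, starts with 're' (count: 1)
  'disobey' -> no (count: 1)
  'pretest' -> no (count: 1)
  'run' -> no (count: 1)
  'dog' -> no (count: 1)
  'unlike' -> no (count: 1)
Total with prefix 're': 1

1


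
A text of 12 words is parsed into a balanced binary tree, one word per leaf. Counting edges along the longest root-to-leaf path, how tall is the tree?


In a balanced binary tree with n leaves the deepest leaf is ceil(log2(n)) edges below the root.
log2(12) = 3.5850
ceil(3.5850) = 4
height (edges) = 4

4


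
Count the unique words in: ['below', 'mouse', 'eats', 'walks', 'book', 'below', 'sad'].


Listing all tokens and tracking unique types:
  Token 1: 'below' -> NEW (unique so far: 1)
  Token 2: 'mouse' -> NEW (unique so far: 2)
  Token 3: 'eats' -> NEW (unique so far: 3)
  Token 4: 'walks' -> NEW (unique so far: 4)
  Token 5: 'book' -> NEW (unique so far: 5)
  Token 6: 'below' -> duplicate (unique so far: 5)
  Token 7: 'sad' -> NEW (unique so far: 6)
Unique types: ('below', 'book', 'eats', 'mouse', 'sad', 'walks')
Vocabulary size: 6

6


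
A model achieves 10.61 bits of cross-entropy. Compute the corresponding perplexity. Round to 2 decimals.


Perplexity formula: PP = 2^H
H = 10.61
PP = 2^10.61
Decompose: 2^10.61 = 2^10 * 2^0.61
2^10 = 1024, 2^0.61 ~ 1.5262592
PP ~ 1024 * 1.5262592 = 1562.8894208
Rounded to 2 decimals: 1562.89

1562.89


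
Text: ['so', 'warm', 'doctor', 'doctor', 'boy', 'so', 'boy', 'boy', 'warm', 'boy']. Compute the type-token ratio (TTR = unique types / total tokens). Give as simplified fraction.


Tokens: 10
Unique types: ('boy', 'doctor', 'so', 'warm') = 4
TTR = 4/10
Simplify: divide both by 2 -> 2/5
TTR = 2/5

2/5


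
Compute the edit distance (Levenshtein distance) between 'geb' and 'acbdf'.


Building DP table for s1='geb' (len 3) and s2='acbdf' (len 5):
       a  c  b  d  f
    0  1  2  3  4  5
  g 1  1  2  3  4  5
  e 2  2  2  3  4  5
  b 3  3  3  2  3  4
Edit distance = dp[3][5] = 4

4


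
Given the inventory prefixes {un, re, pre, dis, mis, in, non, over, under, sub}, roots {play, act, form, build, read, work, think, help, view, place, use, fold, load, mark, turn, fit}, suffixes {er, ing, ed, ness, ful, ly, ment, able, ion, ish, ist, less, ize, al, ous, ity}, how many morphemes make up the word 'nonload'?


Segmenting 'nonload' against the inventory:
  'non' -> prefix (morpheme 1)
  'load' -> root (morpheme 2)
Total morphemes: 2

2


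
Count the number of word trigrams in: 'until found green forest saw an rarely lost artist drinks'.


Word trigrams from [10] words:
  Trigram 1: (until found green)
  Trigram 2: (found green forest)
  Trigram 3: (green forest saw)
  Trigram 4: (forest saw an)
  Trigram 5: (saw an rarely)
  Trigram 6: (an rarely lost)
  Trigram 7: (rarely lost artist)
  Trigram 8: (lost artist drinks)
Total word trigrams: 10 - 2 = 8

8


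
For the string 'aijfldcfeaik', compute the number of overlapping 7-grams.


String 'aijfldcfeaik' has length L = 12.
Number of overlapping n-grams = L - n + 1
Substituting: 12 - 7 + 1 = 6

6


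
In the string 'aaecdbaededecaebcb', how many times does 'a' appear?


Scanning 'aaecdbaededecaebcb' for 'a':
  Position 0: 'a' -> MATCH (count: 1)
  Position 1: 'a' -> MATCH (count: 2)
  Position 6: 'a' -> MATCH (count: 3)
  Position 13: 'a' -> MATCH (count: 4)
Total occurrences of 'a': 4

4


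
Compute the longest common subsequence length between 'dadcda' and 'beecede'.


DP table for LCS of 'dadcda' and 'beecede':
       b  e  e  c  e  d  e
    0  0  0  0  0  0  0  0
  d 0  0  0  0  0  0  1  1
  a 0  0  0  0  0  0  1  1
  d 0  0  0  0  0  0  1  1
  c 0  0  0  0  1  1  1  1
  d 0  0  0  0  1  1  2  2
  a 0  0  0  0  1  1  2  2
LCS: 'cd'
LCS length = 2

2


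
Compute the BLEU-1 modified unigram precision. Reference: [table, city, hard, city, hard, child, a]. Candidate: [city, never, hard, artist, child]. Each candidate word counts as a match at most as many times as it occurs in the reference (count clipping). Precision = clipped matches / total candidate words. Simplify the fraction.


Reference word counts: {'a': 1, 'child': 1, 'city': 2, 'hard': 2, 'table': 1}
Checking each candidate word (with clipping):
  'city' -> in reference (ref count 2, used 1/2) -> match (matches: 1)
  'never' -> not in reference -> no match (matches: 1)
  'hard' -> in reference (ref count 2, used 1/2) -> match (matches: 2)
  'artist' -> not in reference -> no match (matches: 2)
  'child' -> in reference (ref count 1, used 1/1) -> match (matches: 3)
Clipped matches: 3, Candidate length: 5
Precision = 3/5

3/5


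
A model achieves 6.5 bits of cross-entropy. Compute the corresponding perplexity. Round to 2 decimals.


Perplexity formula: PP = 2^H
H = 6.5
PP = 2^6.5
Decompose: 2^6.5 = 2^6 * 2^0.5 = 2^6 * sqrt(2)
2^6 = 64, sqrt(2) ~ 1.4142136
PP ~ 64 * 1.4142136 = 90.5096704
Rounded to 2 decimals: 90.51

90.51


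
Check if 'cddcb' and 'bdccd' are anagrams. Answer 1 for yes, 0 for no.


Sort characters of 'cddcb': 'bccdd'
Sort characters of 'bdccd': 'bccdd'
Sorted forms match -> they ARE anagrams
Result: 1

1


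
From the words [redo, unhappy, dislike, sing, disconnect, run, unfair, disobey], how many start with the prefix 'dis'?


Checking each word for prefix 'dis':
  'redo' -> no (count: 0)
  'unhappy' -> no (count: 0)
  'dislike' -> YES, starts with 'dis' (count: 1)
  'sing' -> no (count: 1)
  'disconnect' -> YES, starts with 'dis' (count: 2)
  'run' -> no (count: 2)
  'unfair' -> no (count: 2)
  'disobey' -> YES, starts with 'dis' (count: 3)
Total with prefix 'dis': 3

3


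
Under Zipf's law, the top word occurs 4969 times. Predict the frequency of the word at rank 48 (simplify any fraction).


Zipf's law: freq(rank) = f1 / rank
f1 = 4969, rank = 48
freq = 4969 / 48
GCD(4969, 48) = 1
Simplified: 4969/48

4969/48


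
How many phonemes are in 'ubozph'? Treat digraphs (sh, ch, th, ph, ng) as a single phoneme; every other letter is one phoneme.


Parsing 'ubozph' greedily, digraphs first:
  'u' -> vowel phoneme (phonemes so far: 1)
  'b' -> consonant phoneme (phonemes so far: 2)
  'o' -> vowel phoneme (phonemes so far: 3)
  'z' -> consonant phoneme (phonemes so far: 4)
  'ph' -> digraph (1 consonant phoneme) (phonemes so far: 5)
Total phonemes: 5

5


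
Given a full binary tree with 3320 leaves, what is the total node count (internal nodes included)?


Leaf nodes (terminals): 3320
Internal nodes = n - 1 = 3320 - 1 = 3319
Total = leaves + internal = 3320 + 3319 = 6639

6639


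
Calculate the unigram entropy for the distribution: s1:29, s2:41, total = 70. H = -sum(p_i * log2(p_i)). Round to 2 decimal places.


Computing entropy H = -sum(p_i * log2(p_i)):
  s1: p = 29/70 = 0.4143, -p*log2(p) = 0.5267
  s2: p = 41/70 = 0.5857, -p*log2(p) = 0.4520
H = sum of terms = 0.9787
Rounded to 2 decimals: 0.98

0.98


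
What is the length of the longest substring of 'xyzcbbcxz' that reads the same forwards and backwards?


Scanning 'xyzcbbcxz' for palindromic substrings.
Substring at positions 3-6: 'cbbc'.
Check: reverse('cbbc') = 'cbbc' -> palindrome confirmed.
Neighbouring characters ('z' / 'x') break symmetry, so it cannot extend further.
No longer palindromic substring exists; longest length = 4

4


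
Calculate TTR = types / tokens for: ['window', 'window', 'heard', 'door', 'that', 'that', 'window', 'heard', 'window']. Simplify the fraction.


Tokens: 9
Unique types: ('door', 'heard', 'that', 'window') = 4
TTR = 4/9
Already in lowest terms.

4/9


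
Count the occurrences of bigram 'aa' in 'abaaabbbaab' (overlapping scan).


Scanning 'abaaabbbaab' for bigram 'aa':
  Position 0: 'ab' -> no
  Position 1: 'ba' -> no
  Position 2: 'aa' -> MATCH
  Position 3: 'aa' -> MATCH
  Position 4: 'ab' -> no
  Position 5: 'bb' -> no
  Position 6: 'bb' -> no
  Position 7: 'ba' -> no
  Position 8: 'aa' -> MATCH
  Position 9: 'ab' -> no
Total matches: 3

3


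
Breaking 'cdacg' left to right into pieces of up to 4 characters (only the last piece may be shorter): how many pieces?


'cdacg' has 5 characters.
Chunking with max size 4:
  Chunk 1: 'cdac' (positions 0-3)
  Chunk 2: 'g' (positions 4-4)
Total chunks: ceil(5 / 4) = 2

2


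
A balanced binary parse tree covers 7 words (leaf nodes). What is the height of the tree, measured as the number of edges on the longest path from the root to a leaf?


In a balanced binary tree with n leaves the deepest leaf is ceil(log2(n)) edges below the root.
log2(7) = 2.8074
ceil(2.8074) = 3
height (edges) = 3

3


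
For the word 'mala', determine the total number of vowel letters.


Scanning each character of 'mala':
  Position 1: 'm' -> consonant (running count: 0)
  Position 2: 'a' -> vowel (running count: 1)
  Position 3: 'l' -> consonant (running count: 1)
  Position 4: 'a' -> vowel (running count: 2)
Total vowels: 2

2


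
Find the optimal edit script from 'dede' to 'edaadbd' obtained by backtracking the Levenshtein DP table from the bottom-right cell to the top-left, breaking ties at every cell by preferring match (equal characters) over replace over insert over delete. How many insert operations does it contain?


Edit distance = 5. Backtracking from cell (4, 7) with preference match > replace > insert > delete,
then listing the resulting alignment 'dede' -> 'edaadbd' left to right:
  Step 1: insert 'e' [insertion #1]
  Step 2: keep 'd'
  Step 3: insert 'a' [insertion #2]
  Step 4: replace e->a
  Step 5: keep 'd'
  Step 6: insert 'b' [insertion #3]
  Step 7: replace e->d
Total insertions: 3

3


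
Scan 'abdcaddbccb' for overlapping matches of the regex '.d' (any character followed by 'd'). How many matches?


Pattern: .d means any character followed by 'd'.
Scanning 'abdcaddbccb' position-by-position:
  Pos 0: window 'ab' -> no
  Pos 1: window 'bd' -> MATCH
  Pos 2: window 'dc' -> no
  Pos 3: window 'ca' -> no
  Pos 4: window 'ad' -> MATCH
  Pos 5: window 'dd' -> MATCH
  Pos 6: window 'db' -> no
  Pos 7: window 'bc' -> no
  Pos 8: window 'cc' -> no
  Pos 9: window 'cb' -> no
  Pos 10: window 'b' -> no
Total matches: 3

3


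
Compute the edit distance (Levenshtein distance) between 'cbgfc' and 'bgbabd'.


Building DP table for s1='cbgfc' (len 5) and s2='bgbabd' (len 6):
       b  g  b  a  b  d
    0  1  2  3  4  5  6
  c 1  1  2  3  4  5  6
  b 2  1  2  2  3  4  5
  g 3  2  1  2  3  4  5
  f 4  3  2  2  3  4  5
  c 5  4  3  3  3  4  5
Edit distance = dp[5][6] = 5

5


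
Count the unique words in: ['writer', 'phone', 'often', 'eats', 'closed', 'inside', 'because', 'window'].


Listing all tokens and tracking unique types:
  Token 1: 'writer' -> NEW (unique so far: 1)
  Token 2: 'phone' -> NEW (unique so far: 2)
  Token 3: 'often' -> NEW (unique so far: 3)
  Token 4: 'eats' -> NEW (unique so far: 4)
  Token 5: 'closed' -> NEW (unique so far: 5)
  Token 6: 'inside' -> NEW (unique so far: 6)
  Token 7: 'because' -> NEW (unique so far: 7)
  Token 8: 'window' -> NEW (unique so far: 8)
Unique types: ('because', 'closed', 'eats', 'inside', 'often', 'phone', 'window', 'writer')
Vocabulary size: 8

8


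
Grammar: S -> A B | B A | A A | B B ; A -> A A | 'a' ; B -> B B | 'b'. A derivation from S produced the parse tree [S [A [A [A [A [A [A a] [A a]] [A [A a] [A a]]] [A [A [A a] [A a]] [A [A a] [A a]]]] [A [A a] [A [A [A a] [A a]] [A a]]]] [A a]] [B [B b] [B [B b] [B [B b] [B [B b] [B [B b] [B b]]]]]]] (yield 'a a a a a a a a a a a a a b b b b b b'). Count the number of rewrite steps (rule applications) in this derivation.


Every bracketed nonterminal node [X ...] in the tree is produced by exactly one rule application.
Reading the tree off as a leftmost derivation:
  Step 1: S  =>  A B   (applied S -> A B)
  Step 2: A B  =>  A A B   (applied A -> A A)
  Step 3: A A B  =>  A A A B   (applied A -> A A)
  Step 4: A A A B  =>  A A A A B   (applied A -> A A)
  Step 5: A A A A B  =>  A A A A A B   (applied A -> A A)
  Step 6: A A A A A B  =>  A A A A A A B   (applied A -> A A)
  Step 7: A A A A A A B  =>  a A A A A A B   (applied A -> a)
  Step 8: a A A A A A B  =>  a a A A A A B   (applied A -> a)
  Step 9: a a A A A A B  =>  a a A A A A A B   (applied A -> A A)
  Step 10: a a A A A A A B  =>  a a a A A A A B   (applied A -> a)
  Step 11: a a a A A A A B  =>  a a a a A A A B   (applied A -> a)
  Step 12: a a a a A A A B  =>  a a a a A A A A B   (applied A -> A A)
  Step 13: a a a a A A A A B  =>  a a a a A A A A A B   (applied A -> A A)
  Step 14: a a a a A A A A A B  =>  a a a a a A A A A B   (applied A -> a)
  Step 15: a a a a a A A A A B  =>  a a a a a a A A A B   (applied A -> a)
  Step 16: a a a a a a A A A B  =>  a a a a a a A A A A B   (applied A -> A A)
  Step 17: a a a a a a A A A A B  =>  a a a a a a a A A A B   (applied A -> a)
  Step 18: a a a a a a a A A A B  =>  a a a a a a a a A A B   (applied A -> a)
  Step 19: a a a a a a a a A A B  =>  a a a a a a a a A A A B   (applied A -> A A)
  Step 20: a a a a a a a a A A A B  =>  a a a a a a a a a A A B   (applied A -> a)
  Step 21: a a a a a a a a a A A B  =>  a a a a a a a a a A A A B   (applied A -> A A)
  Step 22: a a a a a a a a a A A A B  =>  a a a a a a a a a A A A A B   (applied A -> A A)
  Step 23: a a a a a a a a a A A A A B  =>  a a a a a a a a a a A A A B   (applied A -> a)
  Step 24: a a a a a a a a a a A A A B  =>  a a a a a a a a a a a A A B   (applied A -> a)
  Step 25: a a a a a a a a a a a A A B  =>  a a a a a a a a a a a a A B   (applied A -> a)
  Step 26: a a a a a a a a a a a a A B  =>  a a a a a a a a a a a a a B   (applied A -> a)
  Step 27: a a a a a a a a a a a a a B  =>  a a a a a a a a a a a a a B B   (applied B -> B B)
  Step 28: a a a a a a a a a a a a a B B  =>  a a a a a a a a a a a a a b B   (applied B -> b)
  Step 29: a a a a a a a a a a a a a b B  =>  a a a a a a a a a a a a a b B B   (applied B -> B B)
  Step 30: a a a a a a a a a a a a a b B B  =>  a a a a a a a a a a a a a b b B   (applied B -> b)
  Step 31: a a a a a a a a a a a a a b b B  =>  a a a a a a a a a a a a a b b B B   (applied B -> B B)
  Step 32: a a a a a a a a a a a a a b b B B  =>  a a a a a a a a a a a a a b b b B   (applied B -> b)
  Step 33: a a a a a a a a a a a a a b b b B  =>  a a a a a a a a a a a a a b b b B B   (applied B -> B B)
  Step 34: a a a a a a a a a a a a a b b b B B  =>  a a a a a a a a a a a a a b b b b B   (applied B -> b)
  Step 35: a a a a a a a a a a a a a b b b b B  =>  a a a a a a a a a a a a a b b b b B B   (applied B -> B B)
  Step 36: a a a a a a a a a a a a a b b b b B B  =>  a a a a a a a a a a a a a b b b b b B   (applied B -> b)
  Step 37: a a a a a a a a a a a a a b b b b b B  =>  a a a a a a a a a a a a a b b b b b b   (applied B -> b)
Final yield: a a a a a a a a a a a a a b b b b b b
Total rewrite steps: 37

37


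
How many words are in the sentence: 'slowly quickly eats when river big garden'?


Counting words by splitting on spaces:
  Word 1: 'slowly'
  Word 2: 'quickly'
  Word 3: 'eats'
  Word 4: 'when'
  Word 5: 'river'
  Word 6: 'big'
  Word 7: 'garden'
Total words: 7

7


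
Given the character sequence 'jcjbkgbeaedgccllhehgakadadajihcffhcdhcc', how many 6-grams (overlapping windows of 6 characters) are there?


String 'jcjbkgbeaedgccllhehgakadadajihcffhcdhcc' has length L = 39.
Number of overlapping n-grams = L - n + 1
Substituting: 39 - 6 + 1 = 34

34


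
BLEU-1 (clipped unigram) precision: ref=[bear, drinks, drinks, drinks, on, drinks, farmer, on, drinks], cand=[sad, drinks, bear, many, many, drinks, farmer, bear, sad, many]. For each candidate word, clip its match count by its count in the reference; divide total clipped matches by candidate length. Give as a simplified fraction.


Reference word counts: {'bear': 1, 'drinks': 5, 'farmer': 1, 'on': 2}
Checking each candidate word (with clipping):
  'sad' -> not in reference -> no match (matches: 0)
  'drinks' -> in reference (ref count 5, used 1/5) -> match (matches: 1)
  'bear' -> in reference (ref count 1, used 1/1) -> match (matches: 2)
  'many' -> not in reference -> no match (matches: 2)
  'many' -> not in reference -> no match (matches: 2)
  'drinks' -> in reference (ref count 5, used 2/5) -> match (matches: 3)
  'farmer' -> in reference (ref count 1, used 1/1) -> match (matches: 4)
  'bear' -> ref count 1 already used up (1/1) -> clipped, no match (matches: 4)
  'sad' -> not in reference -> no match (matches: 4)
  'many' -> not in reference -> no match (matches: 4)
Clipped matches: 4, Candidate length: 10
Precision = 4/10 = 2/5

2/5


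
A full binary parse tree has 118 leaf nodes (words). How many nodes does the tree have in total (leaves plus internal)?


Leaf nodes (terminals): 118
Internal nodes = n - 1 = 118 - 1 = 117
Total = leaves + internal = 118 + 117 = 235

235


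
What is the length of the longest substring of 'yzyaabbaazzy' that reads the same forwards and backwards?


Scanning 'yzyaabbaazzy' for palindromic substrings.
Substring at positions 3-8: 'aabbaa'.
Check: reverse('aabbaa') = 'aabbaa' -> palindrome confirmed.
Neighbouring characters ('y' / 'z') break symmetry, so it cannot extend further.
No longer palindromic substring exists; longest length = 6

6


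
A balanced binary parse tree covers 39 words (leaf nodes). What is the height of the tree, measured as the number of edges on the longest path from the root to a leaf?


In a balanced binary tree with n leaves the deepest leaf is ceil(log2(n)) edges below the root.
log2(39) = 5.2854
ceil(5.2854) = 6
height (edges) = 6

6


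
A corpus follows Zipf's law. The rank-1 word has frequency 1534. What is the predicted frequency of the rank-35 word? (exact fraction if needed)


Zipf's law: freq(rank) = f1 / rank
f1 = 1534, rank = 35
freq = 1534 / 35
GCD(1534, 35) = 1
Simplified: 1534/35

1534/35


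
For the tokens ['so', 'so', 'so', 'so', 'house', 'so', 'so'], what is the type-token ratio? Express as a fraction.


Tokens: 7
Unique types: ('house', 'so') = 2
TTR = 2/7
Already in lowest terms.

2/7


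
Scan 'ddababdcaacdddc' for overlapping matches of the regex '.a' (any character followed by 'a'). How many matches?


Pattern: .a means any character followed by 'a'.
Scanning 'ddababdcaacdddc' position-by-position:
  Pos 0: window 'dd' -> no
  Pos 1: window 'da' -> MATCH
  Pos 2: window 'ab' -> no
  Pos 3: window 'ba' -> MATCH
  Pos 4: window 'ab' -> no
  Pos 5: window 'bd' -> no
  Pos 6: window 'dc' -> no
  Pos 7: window 'ca' -> MATCH
  Pos 8: window 'aa' -> MATCH
  Pos 9: window 'ac' -> no
  Pos 10: window 'cd' -> no
  Pos 11: window 'dd' -> no
  Pos 12: window 'dd' -> no
  Pos 13: window 'dc' -> no
  Pos 14: window 'c' -> no
Total matches: 4

4


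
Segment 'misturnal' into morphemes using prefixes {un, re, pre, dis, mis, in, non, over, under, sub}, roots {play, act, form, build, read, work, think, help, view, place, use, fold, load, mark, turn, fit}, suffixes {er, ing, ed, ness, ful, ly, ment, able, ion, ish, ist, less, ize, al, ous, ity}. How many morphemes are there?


Segmenting 'misturnal' against the inventory:
  'mis' -> prefix (morpheme 1)
  'turn' -> root (morpheme 2)
  'al' -> suffix (morpheme 3)
Total morphemes: 3

3


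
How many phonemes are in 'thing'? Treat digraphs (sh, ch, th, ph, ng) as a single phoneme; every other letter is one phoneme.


Parsing 'thing' greedily, digraphs first:
  'th' -> digraph (1 consonant phoneme) (phonemes so far: 1)
  'i' -> vowel phoneme (phonemes so far: 2)
  'ng' -> digraph (1 consonant phoneme) (phonemes so far: 3)
Total phonemes: 3

3


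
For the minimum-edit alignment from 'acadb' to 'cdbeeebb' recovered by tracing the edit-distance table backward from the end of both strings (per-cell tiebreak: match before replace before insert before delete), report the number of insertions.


Edit distance = 7. Backtracking from cell (5, 8) with preference match > replace > insert > delete,
then listing the resulting alignment 'acadb' -> 'cdbeeebb' left to right:
  Step 1: insert 'c' [insertion #1]
  Step 2: insert 'd' [insertion #2]
  Step 3: insert 'b' [insertion #3]
  Step 4: replace a->e
  Step 5: replace c->e
  Step 6: replace a->e
  Step 7: replace d->b
  Step 8: keep 'b'
Total insertions: 3

3
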